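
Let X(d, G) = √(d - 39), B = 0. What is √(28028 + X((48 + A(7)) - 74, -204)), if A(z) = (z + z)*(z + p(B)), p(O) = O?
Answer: √(28028 + √33) ≈ 167.43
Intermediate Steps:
A(z) = 2*z² (A(z) = (z + z)*(z + 0) = (2*z)*z = 2*z²)
X(d, G) = √(-39 + d)
√(28028 + X((48 + A(7)) - 74, -204)) = √(28028 + √(-39 + ((48 + 2*7²) - 74))) = √(28028 + √(-39 + ((48 + 2*49) - 74))) = √(28028 + √(-39 + ((48 + 98) - 74))) = √(28028 + √(-39 + (146 - 74))) = √(28028 + √(-39 + 72)) = √(28028 + √33)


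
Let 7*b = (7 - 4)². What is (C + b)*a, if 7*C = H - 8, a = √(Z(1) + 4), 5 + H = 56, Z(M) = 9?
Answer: 52*√13/7 ≈ 26.784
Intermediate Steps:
H = 51 (H = -5 + 56 = 51)
b = 9/7 (b = (7 - 4)²/7 = (⅐)*3² = (⅐)*9 = 9/7 ≈ 1.2857)
a = √13 (a = √(9 + 4) = √13 ≈ 3.6056)
C = 43/7 (C = (51 - 8)/7 = (⅐)*43 = 43/7 ≈ 6.1429)
(C + b)*a = (43/7 + 9/7)*√13 = 52*√13/7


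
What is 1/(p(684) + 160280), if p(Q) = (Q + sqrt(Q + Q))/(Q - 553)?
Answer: 687663671/110222323736782 - 393*sqrt(38)/220444647473564 ≈ 6.2389e-6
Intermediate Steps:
p(Q) = (Q + sqrt(2)*sqrt(Q))/(-553 + Q) (p(Q) = (Q + sqrt(2*Q))/(-553 + Q) = (Q + sqrt(2)*sqrt(Q))/(-553 + Q))
1/(p(684) + 160280) = 1/((684 + sqrt(2)*sqrt(684))/(-553 + 684) + 160280) = 1/((684 + sqrt(2)*(6*sqrt(19)))/131 + 160280) = 1/((684 + 6*sqrt(38))/131 + 160280) = 1/((684/131 + 6*sqrt(38)/131) + 160280) = 1/(20997364/131 + 6*sqrt(38)/131)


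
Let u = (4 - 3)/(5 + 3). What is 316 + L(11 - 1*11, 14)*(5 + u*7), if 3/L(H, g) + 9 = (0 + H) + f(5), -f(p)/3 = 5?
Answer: 20177/64 ≈ 315.27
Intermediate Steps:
f(p) = -15 (f(p) = -3*5 = -15)
u = 1/8 ≈ 0.12500
L(H, g) = 3/(-24 + H) (L(H, g) = 3/(-9 + ((0 + H) - 15)) = 3/(-9 + (H - 15)) = 3/(-9 + (-15 + H)) = 3/(-24 + H))
316 + L(11 - 1*11, 14)*(5 + u*7) = 316 + (3/(-24 + (11 - 1*11)))*(5 + (1/8)*7) = 316 + (3/(-24 + (11 - 11)))*(5 + 7/8) = 316 + (3/(-24 + 0))*(47/8) = 316 + (3/(-24))*(47/8) = 316 + (3*(-1/24))*(47/8) = 316 - 1/8*47/8 = 316 - 47/64 = 20177/64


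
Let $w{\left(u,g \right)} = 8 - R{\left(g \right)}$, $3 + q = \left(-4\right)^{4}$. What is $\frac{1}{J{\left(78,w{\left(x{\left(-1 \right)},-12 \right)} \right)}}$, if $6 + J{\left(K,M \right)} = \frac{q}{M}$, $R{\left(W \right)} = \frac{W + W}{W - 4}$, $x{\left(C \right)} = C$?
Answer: $\frac{13}{428} \approx 0.030374$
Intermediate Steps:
$q = 253$ ($q = -3 + \left(-4\right)^{4} = -3 + 256 = 253$)
$R{\left(W \right)} = \frac{2 W}{-4 + W}$
$w{\left(u,g \right)} = 8 - \frac{2 g}{-4 + g}$
$J{\left(K,M \right)} = -6 + \frac{253}{M}$
$\frac{1}{J{\left(78,w{\left(x{\left(-1 \right)},-12 \right)} \right)}} = \frac{1}{-6 + \frac{253}{2 \frac{1}{-4 - 12} \left(-16 + 3 \left(-12\right)\right)}} = \frac{1}{-6 + \frac{253}{2 \frac{1}{-16} \left(-16 - 36\right)}} = \frac{1}{-6 + \frac{253}{2 \left(- \frac{1}{16}\right) \left(-52\right)}} = \frac{1}{-6 + \frac{253}{\frac{13}{2}}} = \frac{1}{-6 + 253 \cdot \frac{2}{13}} = \frac{1}{-6 + \frac{506}{13}} = \frac{1}{\frac{428}{13}} = \frac{13}{428}$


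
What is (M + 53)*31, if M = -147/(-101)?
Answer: 170500/101 ≈ 1688.1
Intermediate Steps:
M = 147/101 (M = -147*(-1/101) = 147/101 ≈ 1.4554)
(M + 53)*31 = (147/101 + 53)*31 = (5500/101)*31 = 170500/101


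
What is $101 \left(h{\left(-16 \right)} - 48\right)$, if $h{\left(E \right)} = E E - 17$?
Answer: $19291$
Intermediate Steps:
$h{\left(E \right)} = -17 + E^{2}$ ($h{\left(E \right)} = E^{2} - 17 = -17 + E^{2}$)
$101 \left(h{\left(-16 \right)} - 48\right) = 101 \left(\left(-17 + \left(-16\right)^{2}\right) - 48\right) = 101 \left(\left(-17 + 256\right) - 48\right) = 101 \left(239 - 48\right) = 101 \cdot 191 = 19291$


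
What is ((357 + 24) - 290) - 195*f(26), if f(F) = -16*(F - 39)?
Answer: -40469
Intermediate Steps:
f(F) = 624 - 16*F (f(F) = -16*(-39 + F) = 624 - 16*F)
((357 + 24) - 290) - 195*f(26) = ((357 + 24) - 290) - 195*(624 - 16*26) = (381 - 290) - 195*(624 - 416) = 91 - 195*208 = 91 - 40560 = -40469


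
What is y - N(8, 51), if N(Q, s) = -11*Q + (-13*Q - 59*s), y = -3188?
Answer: 13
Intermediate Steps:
N(Q, s) = -59*s - 24*Q (N(Q, s) = -11*Q + (-59*s - 13*Q) = -59*s - 24*Q)
y - N(8, 51) = -3188 - (-59*51 - 24*8) = -3188 - (-3009 - 192) = -3188 - 1*(-3201) = -3188 + 3201 = 13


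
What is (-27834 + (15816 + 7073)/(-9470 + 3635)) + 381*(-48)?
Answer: -269144759/5835 ≈ -46126.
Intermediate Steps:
(-27834 + (15816 + 7073)/(-9470 + 3635)) + 381*(-48) = (-27834 + 22889/(-5835)) - 18288 = (-27834 + 22889*(-1/5835)) - 18288 = (-27834 - 22889/5835) - 18288 = -162434279/5835 - 18288 = -269144759/5835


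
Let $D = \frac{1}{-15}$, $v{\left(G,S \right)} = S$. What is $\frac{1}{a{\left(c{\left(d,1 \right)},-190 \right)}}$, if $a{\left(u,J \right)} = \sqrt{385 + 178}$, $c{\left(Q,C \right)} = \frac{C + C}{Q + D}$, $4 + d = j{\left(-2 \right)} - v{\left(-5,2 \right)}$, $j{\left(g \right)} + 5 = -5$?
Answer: $\frac{\sqrt{563}}{563} \approx 0.042145$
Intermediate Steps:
$D = - \frac{1}{15} \approx -0.066667$
$j{\left(g \right)} = -10$ ($j{\left(g \right)} = -5 - 5 = -10$)
$d = -16$ ($d = -4 - 12 = -16$)
$c{\left(Q,C \right)} = \frac{2 C}{- \frac{1}{15} + Q}$ ($c{\left(Q,C \right)} = \frac{C + C}{Q - \frac{1}{15}} = \frac{2 C}{- \frac{1}{15} + Q}$)
$a{\left(u,J \right)} = \sqrt{563}$
$\frac{1}{a{\left(c{\left(d,1 \right)},-190 \right)}} = \frac{1}{\sqrt{563}} = \frac{\sqrt{563}}{563}$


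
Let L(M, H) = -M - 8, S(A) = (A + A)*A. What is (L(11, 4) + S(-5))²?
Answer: 961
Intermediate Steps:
S(A) = 2*A² (S(A) = (2*A)*A = 2*A²)
L(M, H) = -8 - M
(L(11, 4) + S(-5))² = ((-8 - 1*11) + 2*(-5)²)² = ((-8 - 11) + 2*25)² = (-19 + 50)² = 31² = 961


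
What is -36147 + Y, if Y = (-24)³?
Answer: -49971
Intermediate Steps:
Y = -13824
-36147 + Y = -36147 - 13824 = -49971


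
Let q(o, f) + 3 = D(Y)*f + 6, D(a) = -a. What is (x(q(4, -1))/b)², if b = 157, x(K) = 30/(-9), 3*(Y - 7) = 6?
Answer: 100/221841 ≈ 0.00045077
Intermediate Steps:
Y = 9 (Y = 7 + (⅓)*6 = 7 + 2 = 9)
q(o, f) = 3 - 9*f (q(o, f) = -3 + ((-1*9)*f + 6) = -3 + (-9*f + 6) = -3 + (6 - 9*f) = 3 - 9*f)
x(K) = -10/3 (x(K) = 30*(-⅑) = -10/3)
(x(q(4, -1))/b)² = (-10/3/157)² = (-10/3*1/157)² = (-10/471)² = 100/221841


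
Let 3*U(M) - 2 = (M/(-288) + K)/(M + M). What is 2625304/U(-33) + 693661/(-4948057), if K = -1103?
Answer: 246916761850088735/586587209293 ≈ 4.2094e+5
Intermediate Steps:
U(M) = ⅔ + (-1103 - M/288)/(6*M) (U(M) = ⅔ + ((M/(-288) - 1103)/(M + M))/3 = ⅔ + ((M*(-1/288) - 1103)/((2*M)))/3 = ⅔ + ((-M/288 - 1103)*(1/(2*M)))/3 = ⅔ + ((-1103 - M/288)*(1/(2*M)))/3 = ⅔ + ((-1103 - M/288)/(2*M))/3 = ⅔ + (-1103 - M/288)/(6*M))
2625304/U(-33) + 693661/(-4948057) = 2625304/(((1/1728)*(-317664 + 1151*(-33))/(-33))) + 693661/(-4948057) = 2625304/(((1/1728)*(-1/33)*(-317664 - 37983))) + 693661*(-1/4948057) = 2625304/(((1/1728)*(-1/33)*(-355647))) - 693661/4948057 = 2625304/(118549/19008) - 693661/4948057 = 2625304*(19008/118549) - 693661/4948057 = 49901778432/118549 - 693661/4948057 = 246916761850088735/586587209293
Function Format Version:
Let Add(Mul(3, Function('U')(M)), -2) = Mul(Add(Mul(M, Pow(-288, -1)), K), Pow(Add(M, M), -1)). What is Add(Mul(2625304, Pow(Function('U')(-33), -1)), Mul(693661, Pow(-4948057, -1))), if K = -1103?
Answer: Rational(246916761850088735, 586587209293) ≈ 4.2094e+5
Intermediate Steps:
Function('U')(M) = Add(Rational(2, 3), Mul(Rational(1, 6), Pow(M, -1), Add(-1103, Mul(Rational(-1, 288), M)))) (Function('U')(M) = Add(Rational(2, 3), Mul(Rational(1, 3), Mul(Add(Mul(M, Pow(-288, -1)), -1103), Pow(Add(M, M), -1)))) = Add(Rational(2, 3), Mul(Rational(1, 3), Mul(Add(Mul(M, Rational(-1, 288)), -1103), Pow(Mul(2, M), -1)))) = Add(Rational(2, 3), Mul(Rational(1, 3), Mul(Add(Mul(Rational(-1, 288), M), -1103), Mul(Rational(1, 2), Pow(M, -1))))) = Add(Rational(2, 3), Mul(Rational(1, 3), Mul(Add(-1103, Mul(Rational(-1, 288), M)), Mul(Rational(1, 2), Pow(M, -1))))) = Add(Rational(2, 3), Mul(Rational(1, 3), Mul(Rational(1, 2), Pow(M, -1), Add(-1103, Mul(Rational(-1, 288), M))))) = Add(Rational(2, 3), Mul(Rational(1, 6), Pow(M, -1), Add(-1103, Mul(Rational(-1, 288), M)))))
Add(Mul(2625304, Pow(Function('U')(-33), -1)), Mul(693661, Pow(-4948057, -1))) = Add(Mul(2625304, Pow(Mul(Rational(1, 1728), Pow(-33, -1), Add(-317664, Mul(1151, -33))), -1)), Mul(693661, Pow(-4948057, -1))) = Add(Mul(2625304, Pow(Mul(Rational(1, 1728), Rational(-1, 33), Add(-317664, -37983)), -1)), Mul(693661, Rational(-1, 4948057))) = Add(Mul(2625304, Pow(Mul(Rational(1, 1728), Rational(-1, 33), -355647), -1)), Rational(-693661, 4948057)) = Add(Mul(2625304, Pow(Rational(118549, 19008), -1)), Rational(-693661, 4948057)) = Add(Mul(2625304, Rational(19008, 118549)), Rational(-693661, 4948057)) = Add(Rational(49901778432, 118549), Rational(-693661, 4948057)) = Rational(246916761850088735, 586587209293)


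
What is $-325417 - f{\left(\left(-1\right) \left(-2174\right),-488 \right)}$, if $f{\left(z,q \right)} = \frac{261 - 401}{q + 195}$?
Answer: $- \frac{95347321}{293} \approx -3.2542 \cdot 10^{5}$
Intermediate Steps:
$f{\left(z,q \right)} = - \frac{140}{195 + q}$
$-325417 - f{\left(\left(-1\right) \left(-2174\right),-488 \right)} = -325417 - - \frac{140}{195 - 488} = -325417 - - \frac{140}{-293} = -325417 - \left(-140\right) \left(- \frac{1}{293}\right) = -325417 - \frac{140}{293} = - \frac{95347321}{293}$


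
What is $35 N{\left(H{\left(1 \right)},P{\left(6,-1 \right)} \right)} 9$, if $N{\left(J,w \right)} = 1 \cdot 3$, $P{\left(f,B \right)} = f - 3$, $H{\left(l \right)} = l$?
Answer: $945$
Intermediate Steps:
$P{\left(f,B \right)} = -3 + f$
$N{\left(J,w \right)} = 3$
$35 N{\left(H{\left(1 \right)},P{\left(6,-1 \right)} \right)} 9 = 35 \cdot 3 \cdot 9 = 105 \cdot 9 = 945$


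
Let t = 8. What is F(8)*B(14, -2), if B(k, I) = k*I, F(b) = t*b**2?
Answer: -14336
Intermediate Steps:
F(b) = 8*b**2
B(k, I) = I*k
F(8)*B(14, -2) = (8*8**2)*(-2*14) = (8*64)*(-28) = 512*(-28) = -14336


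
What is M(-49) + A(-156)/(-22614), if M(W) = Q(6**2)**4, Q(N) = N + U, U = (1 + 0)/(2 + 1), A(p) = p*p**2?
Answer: 532076360425/305289 ≈ 1.7429e+6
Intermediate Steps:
A(p) = p**3
U = 1/3 ≈ 0.33333
Q(N) = 1/3 + N (Q(N) = N + 1/3 = 1/3 + N)
M(W) = 141158161/81 (M(W) = (1/3 + 6**2)**4 = (1/3 + 36)**4 = (109/3)**4 = 141158161/81)
M(-49) + A(-156)/(-22614) = 141158161/81 + (-156)**3/(-22614) = 141158161/81 - 3796416*(-1/22614) = 141158161/81 + 632736/3769 = 532076360425/305289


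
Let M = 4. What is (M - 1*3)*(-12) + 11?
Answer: -1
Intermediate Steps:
(M - 1*3)*(-12) + 11 = (4 - 1*3)*(-12) + 11 = (4 - 3)*(-12) + 11 = 1*(-12) + 11 = -12 + 11 = -1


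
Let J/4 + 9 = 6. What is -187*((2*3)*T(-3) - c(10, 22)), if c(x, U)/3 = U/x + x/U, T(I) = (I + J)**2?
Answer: -1254804/5 ≈ -2.5096e+5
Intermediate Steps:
J = -12 (J = -36 + 4*6 = -36 + 24 = -12)
T(I) = (-12 + I)**2 (T(I) = (I - 12)**2 = (-12 + I)**2)
c(x, U) = 3*U/x + 3*x/U (c(x, U) = 3*(U/x + x/U) = 3*U/x + 3*x/U)
-187*((2*3)*T(-3) - c(10, 22)) = -187*((2*3)*(-12 - 3)**2 - (3*22/10 + 3*10/22)) = -187*(6*(-15)**2 - (3*22*(1/10) + 3*10*(1/22))) = -187*(6*225 - (33/5 + 15/11)) = -187*(1350 - 1*438/55) = -187*(1350 - 438/55) = -187*73812/55 = -1254804/5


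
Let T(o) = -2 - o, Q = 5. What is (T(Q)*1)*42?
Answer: -294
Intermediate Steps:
(T(Q)*1)*42 = ((-2 - 1*5)*1)*42 = ((-2 - 5)*1)*42 = -7*1*42 = -7*42 = -294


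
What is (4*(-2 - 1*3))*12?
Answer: -240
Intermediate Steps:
(4*(-2 - 1*3))*12 = (4*(-2 - 3))*12 = (4*(-5))*12 = -20*12 = -240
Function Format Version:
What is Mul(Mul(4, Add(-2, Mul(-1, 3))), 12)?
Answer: -240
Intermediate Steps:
Mul(Mul(4, Add(-2, Mul(-1, 3))), 12) = Mul(Mul(4, Add(-2, -3)), 12) = Mul(Mul(4, -5), 12) = Mul(-20, 12) = -240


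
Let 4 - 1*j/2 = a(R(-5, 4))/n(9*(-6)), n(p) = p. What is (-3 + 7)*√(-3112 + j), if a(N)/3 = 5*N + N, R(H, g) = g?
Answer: 8*I*√6978/3 ≈ 222.76*I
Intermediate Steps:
a(N) = 18*N (a(N) = 3*(5*N + N) = 3*(6*N) = 18*N)
j = 32/3 (j = 8 - 2*18*4/(9*(-6)) = 8 - 144/(-54) = 8 - 144*(-1)/54 = 8 - 2*(-4/3) = 8 + 8/3 = 32/3 ≈ 10.667)
(-3 + 7)*√(-3112 + j) = (-3 + 7)*√(-3112 + 32/3) = 4*√(-9304/3) = 4*(2*I*√6978/3) = 8*I*√6978/3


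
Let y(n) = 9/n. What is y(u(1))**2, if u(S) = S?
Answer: 81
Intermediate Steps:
y(u(1))**2 = (9/1)**2 = (9*1)**2 = 9**2 = 81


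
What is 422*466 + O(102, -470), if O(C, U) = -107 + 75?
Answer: 196620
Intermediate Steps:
O(C, U) = -32
422*466 + O(102, -470) = 422*466 - 32 = 196652 - 32 = 196620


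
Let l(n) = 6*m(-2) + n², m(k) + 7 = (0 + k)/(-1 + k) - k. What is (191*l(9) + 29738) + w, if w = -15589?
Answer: 24654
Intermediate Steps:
m(k) = -7 - k + k/(-1 + k) (m(k) = -7 + ((0 + k)/(-1 + k) - k) = -7 + (k/(-1 + k) - k) = -7 + (-k + k/(-1 + k)) = -7 - k + k/(-1 + k))
l(n) = -26 + n² (l(n) = 6*((7 - 1*(-2)² - 5*(-2))/(-1 - 2)) + n² = 6*((7 - 1*4 + 10)/(-3)) + n² = 6*(-(7 - 4 + 10)/3) + n² = 6*(-⅓*13) + n² = 6*(-13/3) + n² = -26 + n²)
(191*l(9) + 29738) + w = (191*(-26 + 9²) + 29738) - 15589 = (191*(-26 + 81) + 29738) - 15589 = (191*55 + 29738) - 15589 = (10505 + 29738) - 15589 = 40243 - 15589 = 24654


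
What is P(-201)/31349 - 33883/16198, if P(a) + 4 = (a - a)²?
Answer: -1062262959/507791102 ≈ -2.0919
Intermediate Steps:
P(a) = -4 (P(a) = -4 + (a - a)² = -4 + 0² = -4 + 0 = -4)
P(-201)/31349 - 33883/16198 = -4/31349 - 33883/16198 = -1062262959/507791102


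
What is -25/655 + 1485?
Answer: 194530/131 ≈ 1485.0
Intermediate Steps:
-25/655 + 1485 = -25*1/655 + 1485 = -5/131 + 1485 = 194530/131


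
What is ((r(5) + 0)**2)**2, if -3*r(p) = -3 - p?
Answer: 4096/81 ≈ 50.568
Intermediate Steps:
r(p) = 1 + p/3 (r(p) = -(-3 - p)/3 = 1 + p/3)
((r(5) + 0)**2)**2 = (((1 + (1/3)*5) + 0)**2)**2 = (((1 + 5/3) + 0)**2)**2 = ((8/3 + 0)**2)**2 = ((8/3)**2)**2 = (64/9)**2 = 4096/81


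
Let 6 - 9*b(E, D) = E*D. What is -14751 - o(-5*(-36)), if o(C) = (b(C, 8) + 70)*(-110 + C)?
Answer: -25493/3 ≈ -8497.7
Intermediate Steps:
b(E, D) = 2/3 - D*E/9 (b(E, D) = 2/3 - E*D/9 = 2/3 - D*E/9)
o(C) = (-110 + C)*(212/3 - 8*C/9) (o(C) = ((2/3 - 1/9*8*C) + 70)*(-110 + C) = ((2/3 - 8*C/9) + 70)*(-110 + C) = (212/3 - 8*C/9)*(-110 + C) = (-110 + C)*(212/3 - 8*C/9))
-14751 - o(-5*(-36)) = -14751 - (-23320/3 - 8*(-5*(-36))**2/9 + 1516*(-5*(-36))/9) = -14751 - (-23320/3 - 8/9*180**2 + (1516/9)*180) = -14751 - (-23320/3 - 8/9*32400 + 30320) = -14751 - (-23320/3 - 28800 + 30320) = -14751 - 1*(-18760/3) = -14751 + 18760/3 = -25493/3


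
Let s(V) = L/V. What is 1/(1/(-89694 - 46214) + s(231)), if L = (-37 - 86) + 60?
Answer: -1494988/407735 ≈ -3.6666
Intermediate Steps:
L = -63 (L = -123 + 60 = -63)
s(V) = -63/V
1/(1/(-89694 - 46214) + s(231)) = 1/(1/(-89694 - 46214) - 63/231) = 1/(1/(-135908) - 63*1/231) = 1/(-1/135908 - 3/11) = 1/(-407735/1494988) = -1494988/407735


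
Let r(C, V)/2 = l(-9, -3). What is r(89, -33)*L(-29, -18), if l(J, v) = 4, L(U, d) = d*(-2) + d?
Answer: 144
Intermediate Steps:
L(U, d) = -d (L(U, d) = -2*d + d = -d)
r(C, V) = 8 (r(C, V) = 2*4 = 8)
r(89, -33)*L(-29, -18) = 8*(-1*(-18)) = 8*18 = 144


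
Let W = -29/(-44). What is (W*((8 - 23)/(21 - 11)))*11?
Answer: -87/8 ≈ -10.875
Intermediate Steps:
W = 29/44 (W = -29*(-1/44) = 29/44 ≈ 0.65909)
(W*((8 - 23)/(21 - 11)))*11 = (29*((8 - 23)/(21 - 11))/44)*11 = (29*(-15/10)/44)*11 = (29*(-15*⅒)/44)*11 = ((29/44)*(-3/2))*11 = -87/88*11 = -87/8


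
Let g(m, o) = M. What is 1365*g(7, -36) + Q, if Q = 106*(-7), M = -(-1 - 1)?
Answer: 1988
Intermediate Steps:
M = 2 (M = -1*(-2) = 2)
g(m, o) = 2
Q = -742
1365*g(7, -36) + Q = 1365*2 - 742 = 2730 - 742 = 1988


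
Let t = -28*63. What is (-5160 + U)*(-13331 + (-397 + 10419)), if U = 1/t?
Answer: 10039771823/588 ≈ 1.7074e+7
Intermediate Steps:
t = -1764
U = -1/1764 (U = 1/(-1764) = -1/1764 ≈ -0.00056689)
(-5160 + U)*(-13331 + (-397 + 10419)) = (-5160 - 1/1764)*(-13331 + (-397 + 10419)) = -9102241*(-13331 + 10022)/1764 = -9102241/1764*(-3309) = 10039771823/588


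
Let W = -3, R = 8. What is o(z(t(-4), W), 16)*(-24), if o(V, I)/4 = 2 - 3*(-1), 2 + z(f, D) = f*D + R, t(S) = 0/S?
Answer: -480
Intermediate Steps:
t(S) = 0
z(f, D) = 6 + D*f (z(f, D) = -2 + (f*D + 8) = -2 + (D*f + 8) = -2 + (8 + D*f) = 6 + D*f)
o(V, I) = 20 (o(V, I) = 4*(2 - 3*(-1)) = 4*(2 + 3) = 4*5 = 20)
o(z(t(-4), W), 16)*(-24) = 20*(-24) = -480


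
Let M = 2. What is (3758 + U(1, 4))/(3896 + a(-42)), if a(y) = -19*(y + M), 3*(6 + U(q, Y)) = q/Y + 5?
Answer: 5005/6208 ≈ 0.80622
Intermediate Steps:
U(q, Y) = -13/3 + q/(3*Y) (U(q, Y) = -6 + (q/Y + 5)/3 = -6 + (5 + q/Y)/3 = -6 + (5/3 + q/(3*Y)) = -13/3 + q/(3*Y))
a(y) = -38 - 19*y (a(y) = -19*(y + 2) = -19*(2 + y) = -38 - 19*y)
(3758 + U(1, 4))/(3896 + a(-42)) = (3758 + (⅓)*(1 - 13*4)/4)/(3896 + (-38 - 19*(-42))) = (3758 + (⅓)*(¼)*(1 - 52))/(3896 + (-38 + 798)) = (3758 + (⅓)*(¼)*(-51))/(3896 + 760) = (3758 - 17/4)/4656 = (15015/4)*(1/4656) = 5005/6208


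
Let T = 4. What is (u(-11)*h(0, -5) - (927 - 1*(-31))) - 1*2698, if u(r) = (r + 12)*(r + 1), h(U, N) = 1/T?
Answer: -7317/2 ≈ -3658.5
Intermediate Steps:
h(U, N) = 1/4
u(r) = (1 + r)*(12 + r) (u(r) = (12 + r)*(1 + r) = (1 + r)*(12 + r))
(u(-11)*h(0, -5) - (927 - 1*(-31))) - 1*2698 = ((12 + (-11)**2 + 13*(-11))*(1/4) - (927 - 1*(-31))) - 1*2698 = ((12 + 121 - 143)*(1/4) - (927 + 31)) - 2698 = (-10*1/4 - 1*958) - 2698 = (-5/2 - 958) - 2698 = -1921/2 - 2698 = -7317/2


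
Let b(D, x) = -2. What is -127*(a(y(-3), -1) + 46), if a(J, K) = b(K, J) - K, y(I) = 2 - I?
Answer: -5715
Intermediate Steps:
a(J, K) = -2 - K
-127*(a(y(-3), -1) + 46) = -127*((-2 - 1*(-1)) + 46) = -127*((-2 + 1) + 46) = -127*(-1 + 46) = -127*45 = -5715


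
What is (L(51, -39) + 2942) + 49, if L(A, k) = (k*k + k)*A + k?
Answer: 78534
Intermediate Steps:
L(A, k) = k + A*(k + k**2) (L(A, k) = (k**2 + k)*A + k = (k + k**2)*A + k = A*(k + k**2) + k = k + A*(k + k**2))
(L(51, -39) + 2942) + 49 = (-39*(1 + 51 + 51*(-39)) + 2942) + 49 = (-39*(1 + 51 - 1989) + 2942) + 49 = (-39*(-1937) + 2942) + 49 = (75543 + 2942) + 49 = 78485 + 49 = 78534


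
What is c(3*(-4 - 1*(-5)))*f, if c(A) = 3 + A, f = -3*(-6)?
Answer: 108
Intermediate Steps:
f = 18
c(3*(-4 - 1*(-5)))*f = (3 + 3*(-4 - 1*(-5)))*18 = (3 + 3*(-4 + 5))*18 = (3 + 3*1)*18 = (3 + 3)*18 = 6*18 = 108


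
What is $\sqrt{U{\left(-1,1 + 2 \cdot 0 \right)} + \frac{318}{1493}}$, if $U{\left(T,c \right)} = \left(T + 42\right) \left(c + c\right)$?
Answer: $\frac{2 \sqrt{45814198}}{1493} \approx 9.0671$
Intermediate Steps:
$U{\left(T,c \right)} = 2 c \left(42 + T\right)$ ($U{\left(T,c \right)} = \left(42 + T\right) 2 c = 2 c \left(42 + T\right)$)
$\sqrt{U{\left(-1,1 + 2 \cdot 0 \right)} + \frac{318}{1493}} = \sqrt{2 \left(1 + 2 \cdot 0\right) \left(42 - 1\right) + \frac{318}{1493}} = \sqrt{2 \left(1 + 0\right) 41 + 318 \cdot \frac{1}{1493}} = \sqrt{2 \cdot 1 \cdot 41 + \frac{318}{1493}} = \sqrt{82 + \frac{318}{1493}} = \sqrt{\frac{122744}{1493}} = \frac{2 \sqrt{45814198}}{1493}$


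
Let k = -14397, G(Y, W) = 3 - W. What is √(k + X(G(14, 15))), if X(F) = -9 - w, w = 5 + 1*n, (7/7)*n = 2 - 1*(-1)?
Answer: I*√14414 ≈ 120.06*I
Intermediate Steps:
n = 3 (n = 2 - 1*(-1) = 2 + 1 = 3)
w = 8 (w = 5 + 1*3 = 5 + 3 = 8)
X(F) = -17 (X(F) = -9 - 1*8 = -9 - 8 = -17)
√(k + X(G(14, 15))) = √(-14397 - 17) = √(-14414) = I*√14414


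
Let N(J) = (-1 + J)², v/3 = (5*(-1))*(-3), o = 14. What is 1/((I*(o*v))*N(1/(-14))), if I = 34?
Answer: 7/172125 ≈ 4.0668e-5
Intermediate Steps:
v = 45 (v = 3*((5*(-1))*(-3)) = 3*(-5*(-3)) = 3*15 = 45)
1/((I*(o*v))*N(1/(-14))) = 1/((34*(14*45))*(-1 + 1/(-14))²) = 1/((34*630)*(-1 - 1/14)²) = 1/(21420*(-15/14)²) = 1/(21420*(225/196)) = 1/(172125/7) = 7/172125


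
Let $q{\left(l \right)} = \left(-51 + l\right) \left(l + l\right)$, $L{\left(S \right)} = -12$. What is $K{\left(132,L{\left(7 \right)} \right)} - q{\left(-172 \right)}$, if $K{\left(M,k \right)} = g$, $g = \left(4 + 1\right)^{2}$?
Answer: $-76687$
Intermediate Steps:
$g = 25$ ($g = 5^{2} = 25$)
$K{\left(M,k \right)} = 25$
$q{\left(l \right)} = 2 l \left(-51 + l\right)$ ($q{\left(l \right)} = \left(-51 + l\right) 2 l = 2 l \left(-51 + l\right)$)
$K{\left(132,L{\left(7 \right)} \right)} - q{\left(-172 \right)} = 25 - 2 \left(-172\right) \left(-51 - 172\right) = 25 - 2 \left(-172\right) \left(-223\right) = 25 - 76712 = -76687$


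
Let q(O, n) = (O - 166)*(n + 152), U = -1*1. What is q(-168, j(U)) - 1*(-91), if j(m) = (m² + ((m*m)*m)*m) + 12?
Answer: -55353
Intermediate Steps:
U = -1
j(m) = 12 + m² + m⁴ (j(m) = (m² + (m²*m)*m) + 12 = (m² + m³*m) + 12 = (m² + m⁴) + 12 = 12 + m² + m⁴)
q(O, n) = (-166 + O)*(152 + n)
q(-168, j(U)) - 1*(-91) = (-25232 - 166*(12 + (-1)² + (-1)⁴) + 152*(-168) - 168*(12 + (-1)² + (-1)⁴)) - 1*(-91) = (-25232 - 166*(12 + 1 + 1) - 25536 - 168*(12 + 1 + 1)) + 91 = (-25232 - 166*14 - 25536 - 168*14) + 91 = (-25232 - 2324 - 25536 - 2352) + 91 = -55444 + 91 = -55353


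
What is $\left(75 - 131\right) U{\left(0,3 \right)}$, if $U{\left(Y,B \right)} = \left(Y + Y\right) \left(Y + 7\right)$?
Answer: $0$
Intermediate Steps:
$U{\left(Y,B \right)} = 2 Y \left(7 + Y\right)$
$\left(75 - 131\right) U{\left(0,3 \right)} = \left(75 - 131\right) 2 \cdot 0 \left(7 + 0\right) = - 56 \cdot 2 \cdot 0 \cdot 7 = \left(-56\right) 0 = 0$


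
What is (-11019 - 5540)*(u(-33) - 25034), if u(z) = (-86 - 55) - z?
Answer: 416326378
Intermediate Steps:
u(z) = -141 - z
(-11019 - 5540)*(u(-33) - 25034) = (-11019 - 5540)*((-141 - 1*(-33)) - 25034) = -16559*((-141 + 33) - 25034) = -16559*(-108 - 25034) = -16559*(-25142) = 416326378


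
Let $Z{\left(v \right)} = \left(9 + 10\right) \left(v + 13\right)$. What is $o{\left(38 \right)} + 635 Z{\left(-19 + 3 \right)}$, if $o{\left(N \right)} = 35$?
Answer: $-36160$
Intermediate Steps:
$Z{\left(v \right)} = 247 + 19 v$ ($Z{\left(v \right)} = 19 \left(13 + v\right) = 247 + 19 v$)
$o{\left(38 \right)} + 635 Z{\left(-19 + 3 \right)} = 35 + 635 \left(247 + 19 \left(-19 + 3\right)\right) = 35 + 635 \left(247 + 19 \left(-16\right)\right) = 35 + 635 \left(247 - 304\right) = 35 + 635 \left(-57\right) = 35 - 36195 = -36160$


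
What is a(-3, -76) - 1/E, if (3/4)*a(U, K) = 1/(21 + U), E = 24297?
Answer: 16189/218673 ≈ 0.074033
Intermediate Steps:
a(U, K) = 4/(3*(21 + U))
a(-3, -76) - 1/E = 4/(3*(21 - 3)) - 1/24297 = (4/3)/18 - 1*1/24297 = (4/3)*(1/18) - 1/24297 = 2/27 - 1/24297 = 16189/218673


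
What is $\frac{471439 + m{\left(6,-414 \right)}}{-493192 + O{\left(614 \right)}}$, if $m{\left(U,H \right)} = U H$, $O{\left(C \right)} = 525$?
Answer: $- \frac{468955}{492667} \approx -0.95187$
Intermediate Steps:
$m{\left(U,H \right)} = H U$
$\frac{471439 + m{\left(6,-414 \right)}}{-493192 + O{\left(614 \right)}} = \frac{471439 - 2484}{-493192 + 525} = \frac{471439 - 2484}{-492667} = 468955 \left(- \frac{1}{492667}\right) = - \frac{468955}{492667}$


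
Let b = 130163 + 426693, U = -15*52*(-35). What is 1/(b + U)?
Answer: 1/584156 ≈ 1.7119e-6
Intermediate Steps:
U = 27300 (U = -780*(-35) = 27300)
b = 556856
1/(b + U) = 1/(556856 + 27300) = 1/584156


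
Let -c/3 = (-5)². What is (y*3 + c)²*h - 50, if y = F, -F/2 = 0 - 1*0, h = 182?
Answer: 1023700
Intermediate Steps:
c = -75 (c = -3*(-5)² = -3*25 = -75)
F = 0 (F = -2*(0 - 1*0) = -2*(0 + 0) = -2*0 = 0)
y = 0
(y*3 + c)²*h - 50 = (0*3 - 75)²*182 - 50 = (0 - 75)²*182 - 50 = (-75)²*182 - 50 = 5625*182 - 50 = 1023750 - 50 = 1023700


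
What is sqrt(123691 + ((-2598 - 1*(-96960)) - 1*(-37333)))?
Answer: sqrt(255386) ≈ 505.36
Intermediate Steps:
sqrt(123691 + ((-2598 - 1*(-96960)) - 1*(-37333))) = sqrt(123691 + ((-2598 + 96960) + 37333)) = sqrt(123691 + (94362 + 37333)) = sqrt(123691 + 131695) = sqrt(255386)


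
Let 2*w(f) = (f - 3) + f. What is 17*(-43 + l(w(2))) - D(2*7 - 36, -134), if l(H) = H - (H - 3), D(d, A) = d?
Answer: -658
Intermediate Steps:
w(f) = -3/2 + f (w(f) = ((f - 3) + f)/2 = ((-3 + f) + f)/2 = (-3 + 2*f)/2 = -3/2 + f)
l(H) = 3 (l(H) = H - (-3 + H) = H + (3 - H) = 3)
17*(-43 + l(w(2))) - D(2*7 - 36, -134) = 17*(-43 + 3) - (2*7 - 36) = 17*(-40) - (14 - 36) = -680 - 1*(-22) = -680 + 22 = -658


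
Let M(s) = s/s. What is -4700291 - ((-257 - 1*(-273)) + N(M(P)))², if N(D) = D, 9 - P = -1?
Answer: -4700580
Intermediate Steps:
P = 10 (P = 9 - 1*(-1) = 9 + 1 = 10)
M(s) = 1
-4700291 - ((-257 - 1*(-273)) + N(M(P)))² = -4700291 - ((-257 - 1*(-273)) + 1)² = -4700291 - ((-257 + 273) + 1)² = -4700291 - (16 + 1)² = -4700291 - 1*17² = -4700291 - 1*289 = -4700291 - 289 = -4700580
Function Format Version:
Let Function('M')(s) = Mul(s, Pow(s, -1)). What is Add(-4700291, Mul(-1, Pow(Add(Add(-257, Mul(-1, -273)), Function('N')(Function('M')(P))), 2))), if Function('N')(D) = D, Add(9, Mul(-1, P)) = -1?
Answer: -4700580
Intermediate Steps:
P = 10 (P = Add(9, Mul(-1, -1)) = Add(9, 1) = 10)
Function('M')(s) = 1
Add(-4700291, Mul(-1, Pow(Add(Add(-257, Mul(-1, -273)), Function('N')(Function('M')(P))), 2))) = Add(-4700291, Mul(-1, Pow(Add(Add(-257, Mul(-1, -273)), 1), 2))) = Add(-4700291, Mul(-1, Pow(Add(Add(-257, 273), 1), 2))) = Add(-4700291, Mul(-1, Pow(Add(16, 1), 2))) = Add(-4700291, Mul(-1, Pow(17, 2))) = Add(-4700291, Mul(-1, 289)) = Add(-4700291, -289) = -4700580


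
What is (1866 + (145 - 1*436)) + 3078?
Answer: 4653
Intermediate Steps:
(1866 + (145 - 1*436)) + 3078 = (1866 + (145 - 436)) + 3078 = (1866 - 291) + 3078 = 1575 + 3078 = 4653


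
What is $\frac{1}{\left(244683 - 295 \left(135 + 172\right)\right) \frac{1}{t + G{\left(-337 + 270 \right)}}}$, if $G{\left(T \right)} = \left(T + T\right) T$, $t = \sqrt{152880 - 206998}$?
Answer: $\frac{4489}{77059} + \frac{i \sqrt{54118}}{154118} \approx 0.058254 + 0.0015094 i$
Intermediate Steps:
$t = i \sqrt{54118}$ ($t = \sqrt{-54118} = i \sqrt{54118} \approx 232.63 i$)
$G{\left(T \right)} = 2 T^{2}$ ($G{\left(T \right)} = 2 T T = 2 T^{2}$)
$\frac{1}{\left(244683 - 295 \left(135 + 172\right)\right) \frac{1}{t + G{\left(-337 + 270 \right)}}} = \frac{1}{\left(244683 - 295 \left(135 + 172\right)\right) \frac{1}{i \sqrt{54118} + 2 \left(-337 + 270\right)^{2}}} = \frac{1}{\left(244683 - 90565\right) \frac{1}{i \sqrt{54118} + 2 \left(-67\right)^{2}}} = \frac{1}{\left(244683 - 90565\right) \frac{1}{i \sqrt{54118} + 2 \cdot 4489}} = \frac{1}{154118 \frac{1}{i \sqrt{54118} + 8978}} = \frac{1}{154118 \frac{1}{8978 + i \sqrt{54118}}} = \frac{4489}{77059} + \frac{i \sqrt{54118}}{154118}$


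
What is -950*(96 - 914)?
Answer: 777100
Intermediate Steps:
-950*(96 - 914) = -950*(-818) = 777100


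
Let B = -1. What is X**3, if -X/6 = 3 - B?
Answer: -13824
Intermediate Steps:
X = -24 (X = -6*(3 - 1*(-1)) = -6*(3 + 1) = -6*4 = -24)
X**3 = (-24)**3 = -13824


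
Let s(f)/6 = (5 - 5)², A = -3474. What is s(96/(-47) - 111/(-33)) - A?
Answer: 3474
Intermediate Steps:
s(f) = 0 (s(f) = 6*(5 - 5)² = 6*0² = 6*0 = 0)
s(96/(-47) - 111/(-33)) - A = 0 - 1*(-3474) = 0 + 3474 = 3474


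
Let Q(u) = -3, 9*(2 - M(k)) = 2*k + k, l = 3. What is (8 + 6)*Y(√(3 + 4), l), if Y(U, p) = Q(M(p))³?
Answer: -378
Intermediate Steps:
M(k) = 2 - k/3 (M(k) = 2 - (2*k + k)/9 = 2 - k/3)
Y(U, p) = -27 (Y(U, p) = (-3)³ = -27)
(8 + 6)*Y(√(3 + 4), l) = (8 + 6)*(-27) = 14*(-27) = -378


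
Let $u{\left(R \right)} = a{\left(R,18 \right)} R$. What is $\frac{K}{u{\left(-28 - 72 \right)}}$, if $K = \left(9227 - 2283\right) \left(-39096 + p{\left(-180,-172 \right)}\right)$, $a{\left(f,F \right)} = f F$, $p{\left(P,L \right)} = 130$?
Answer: $- \frac{8455622}{5625} \approx -1503.2$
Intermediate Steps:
$a{\left(f,F \right)} = F f$
$K = -270579904$ ($K = \left(9227 - 2283\right) \left(-39096 + 130\right) = 6944 \left(-38966\right) = -270579904$)
$u{\left(R \right)} = 18 R^{2}$ ($u{\left(R \right)} = 18 R R = 18 R^{2}$)
$\frac{K}{u{\left(-28 - 72 \right)}} = - \frac{270579904}{18 \left(-28 - 72\right)^{2}} = - \frac{270579904}{18 \left(-100\right)^{2}} = - \frac{270579904}{18 \cdot 10000} = - \frac{270579904}{180000} = \left(-270579904\right) \frac{1}{180000} = - \frac{8455622}{5625}$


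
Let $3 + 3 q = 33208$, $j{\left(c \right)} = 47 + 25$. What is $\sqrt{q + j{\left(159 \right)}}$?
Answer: $\frac{\sqrt{100263}}{3} \approx 105.55$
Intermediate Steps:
$j{\left(c \right)} = 72$
$q = \frac{33205}{3}$ ($q = -1 + \frac{1}{3} \cdot 33208 = -1 + \frac{33208}{3} = \frac{33205}{3} \approx 11068.0$)
$\sqrt{q + j{\left(159 \right)}} = \sqrt{\frac{33205}{3} + 72} = \sqrt{\frac{33421}{3}} = \frac{\sqrt{100263}}{3}$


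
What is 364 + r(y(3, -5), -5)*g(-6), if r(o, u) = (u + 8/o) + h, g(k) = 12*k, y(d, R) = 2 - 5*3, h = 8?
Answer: 2500/13 ≈ 192.31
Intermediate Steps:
y(d, R) = -13 (y(d, R) = 2 - 15 = -13)
r(o, u) = 8 + u + 8/o (r(o, u) = (u + 8/o) + 8 = 8 + u + 8/o)
364 + r(y(3, -5), -5)*g(-6) = 364 + (8 - 5 + 8/(-13))*(12*(-6)) = 364 + (8 - 5 + 8*(-1/13))*(-72) = 364 + (8 - 5 - 8/13)*(-72) = 364 + (31/13)*(-72) = 364 - 2232/13 = 2500/13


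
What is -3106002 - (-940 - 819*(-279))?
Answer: -3333563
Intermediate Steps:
-3106002 - (-940 - 819*(-279)) = -3106002 - (-940 + 228501) = -3106002 - 1*227561 = -3106002 - 227561 = -3333563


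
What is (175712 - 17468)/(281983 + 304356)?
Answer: 158244/586339 ≈ 0.26989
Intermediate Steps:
(175712 - 17468)/(281983 + 304356) = 158244/586339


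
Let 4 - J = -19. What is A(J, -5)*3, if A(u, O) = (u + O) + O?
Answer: 39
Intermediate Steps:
J = 23 (J = 4 - 1*(-19) = 4 + 19 = 23)
A(u, O) = u + 2*O (A(u, O) = (O + u) + O = u + 2*O)
A(J, -5)*3 = (23 + 2*(-5))*3 = (23 - 10)*3 = 13*3 = 39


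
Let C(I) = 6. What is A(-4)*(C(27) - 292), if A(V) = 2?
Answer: -572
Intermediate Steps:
A(-4)*(C(27) - 292) = 2*(6 - 292) = 2*(-286) = -572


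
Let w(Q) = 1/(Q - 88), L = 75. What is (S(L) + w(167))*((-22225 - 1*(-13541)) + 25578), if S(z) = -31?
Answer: -41356512/79 ≈ -5.2350e+5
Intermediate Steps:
w(Q) = 1/(-88 + Q)
(S(L) + w(167))*((-22225 - 1*(-13541)) + 25578) = (-31 + 1/(-88 + 167))*((-22225 - 1*(-13541)) + 25578) = (-31 + 1/79)*((-22225 + 13541) + 25578) = (-31 + 1/79)*(-8684 + 25578) = -2448/79*16894 = -41356512/79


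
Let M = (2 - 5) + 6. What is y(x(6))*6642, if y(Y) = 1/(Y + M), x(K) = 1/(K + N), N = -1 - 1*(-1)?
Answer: 39852/19 ≈ 2097.5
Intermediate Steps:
N = 0 (N = -1 + 1 = 0)
M = 3 (M = -3 + 6 = 3)
x(K) = 1/K (x(K) = 1/(K + 0) = 1/K)
y(Y) = 1/(3 + Y) (y(Y) = 1/(Y + 3) = 1/(3 + Y))
y(x(6))*6642 = 6642/(3 + 1/6) = 6642/(3 + ⅙) = 6642/(19/6) = (6/19)*6642 = 39852/19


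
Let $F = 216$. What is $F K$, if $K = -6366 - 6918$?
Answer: $-2869344$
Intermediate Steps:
$K = -13284$ ($K = -6366 - 6918 = -13284$)
$F K = 216 \left(-13284\right) = -2869344$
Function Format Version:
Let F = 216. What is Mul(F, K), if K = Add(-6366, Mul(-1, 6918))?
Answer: -2869344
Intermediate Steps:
K = -13284 (K = Add(-6366, -6918) = -13284)
Mul(F, K) = Mul(216, -13284) = -2869344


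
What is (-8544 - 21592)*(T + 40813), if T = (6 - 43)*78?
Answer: -1142968072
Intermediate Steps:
T = -2886 (T = -37*78 = -2886)
(-8544 - 21592)*(T + 40813) = (-8544 - 21592)*(-2886 + 40813) = -30136*37927 = -1142968072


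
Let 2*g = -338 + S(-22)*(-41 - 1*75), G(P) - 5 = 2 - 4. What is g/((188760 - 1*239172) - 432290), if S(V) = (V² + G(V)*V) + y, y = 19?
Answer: 25515/482702 ≈ 0.052859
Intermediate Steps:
G(P) = 3 (G(P) = 5 + (2 - 4) = 5 - 2 = 3)
S(V) = 19 + V² + 3*V (S(V) = (V² + 3*V) + 19 = 19 + V² + 3*V)
g = -25515 (g = (-338 + (19 + (-22)² + 3*(-22))*(-41 - 1*75))/2 = (-338 + (19 + 484 - 66)*(-41 - 75))/2 = (-338 + 437*(-116))/2 = (-338 - 50692)/2 = (½)*(-51030) = -25515)
g/((188760 - 1*239172) - 432290) = -25515/((188760 - 1*239172) - 432290) = -25515/((188760 - 239172) - 432290) = -25515/(-50412 - 432290) = -25515/(-482702) = -25515*(-1/482702) = 25515/482702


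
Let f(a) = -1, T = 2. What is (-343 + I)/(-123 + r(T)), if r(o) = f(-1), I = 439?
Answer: -24/31 ≈ -0.77419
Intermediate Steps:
r(o) = -1
(-343 + I)/(-123 + r(T)) = (-343 + 439)/(-123 - 1) = 96/(-124) = 96*(-1/124) = -24/31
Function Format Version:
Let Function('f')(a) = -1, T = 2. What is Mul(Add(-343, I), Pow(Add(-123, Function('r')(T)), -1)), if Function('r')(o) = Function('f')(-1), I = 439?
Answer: Rational(-24, 31) ≈ -0.77419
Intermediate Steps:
Function('r')(o) = -1
Mul(Add(-343, I), Pow(Add(-123, Function('r')(T)), -1)) = Mul(Add(-343, 439), Pow(Add(-123, -1), -1)) = Mul(96, Pow(-124, -1)) = Mul(96, Rational(-1, 124)) = Rational(-24, 31)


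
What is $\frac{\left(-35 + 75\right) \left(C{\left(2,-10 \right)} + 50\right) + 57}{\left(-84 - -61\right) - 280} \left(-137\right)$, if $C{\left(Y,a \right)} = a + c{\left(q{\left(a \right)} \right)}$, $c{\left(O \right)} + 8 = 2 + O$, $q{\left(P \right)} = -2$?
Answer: $\frac{183169}{303} \approx 604.52$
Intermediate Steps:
$c{\left(O \right)} = -6 + O$ ($c{\left(O \right)} = -8 + \left(2 + O\right) = -6 + O$)
$C{\left(Y,a \right)} = -8 + a$ ($C{\left(Y,a \right)} = a - 8 = -8 + a$)
$\frac{\left(-35 + 75\right) \left(C{\left(2,-10 \right)} + 50\right) + 57}{\left(-84 - -61\right) - 280} \left(-137\right) = \frac{\left(-35 + 75\right) \left(\left(-8 - 10\right) + 50\right) + 57}{\left(-84 - -61\right) - 280} \left(-137\right) = \frac{40 \left(-18 + 50\right) + 57}{\left(-84 + 61\right) - 280} \left(-137\right) = \frac{40 \cdot 32 + 57}{-23 - 280} \left(-137\right) = \frac{1280 + 57}{-303} \left(-137\right) = 1337 \left(- \frac{1}{303}\right) \left(-137\right) = \left(- \frac{1337}{303}\right) \left(-137\right) = \frac{183169}{303}$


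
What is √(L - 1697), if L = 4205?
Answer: 2*√627 ≈ 50.080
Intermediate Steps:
√(L - 1697) = √(4205 - 1697) = √2508 = 2*√627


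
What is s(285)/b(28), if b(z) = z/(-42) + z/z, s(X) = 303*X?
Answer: 259065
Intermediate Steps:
b(z) = 1 - z/42 (b(z) = z*(-1/42) + 1 = -z/42 + 1 = 1 - z/42)
s(285)/b(28) = (303*285)/(1 - 1/42*28) = 86355/(1 - 2/3) = 86355/(1/3) = 86355*3 = 259065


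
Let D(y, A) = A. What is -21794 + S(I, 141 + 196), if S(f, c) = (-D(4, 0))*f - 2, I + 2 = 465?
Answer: -21796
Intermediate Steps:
I = 463 (I = -2 + 465 = 463)
S(f, c) = -2 (S(f, c) = (-1*0)*f - 2 = 0*f - 2 = 0 - 2 = -2)
-21794 + S(I, 141 + 196) = -21794 - 2 = -21796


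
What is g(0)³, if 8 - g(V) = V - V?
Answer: 512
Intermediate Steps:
g(V) = 8 (g(V) = 8 - (V - V) = 8 - 1*0 = 8 + 0 = 8)
g(0)³ = 8³ = 512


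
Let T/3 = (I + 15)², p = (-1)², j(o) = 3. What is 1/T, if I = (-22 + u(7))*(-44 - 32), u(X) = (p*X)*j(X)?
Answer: 1/24843 ≈ 4.0253e-5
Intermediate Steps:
p = 1
u(X) = 3*X (u(X) = (1*X)*3 = X*3 = 3*X)
I = 76 (I = (-22 + 3*7)*(-44 - 32) = (-22 + 21)*(-76) = -1*(-76) = 76)
T = 24843 (T = 3*(76 + 15)² = 3*91² = 3*8281 = 24843)
1/T = 1/24843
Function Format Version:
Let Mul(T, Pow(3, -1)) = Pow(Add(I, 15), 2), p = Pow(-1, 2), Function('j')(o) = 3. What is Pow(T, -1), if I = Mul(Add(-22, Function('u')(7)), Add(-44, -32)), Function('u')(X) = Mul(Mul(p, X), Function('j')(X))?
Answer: Rational(1, 24843) ≈ 4.0253e-5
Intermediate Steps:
p = 1
Function('u')(X) = Mul(3, X) (Function('u')(X) = Mul(Mul(1, X), 3) = Mul(X, 3) = Mul(3, X))
I = 76 (I = Mul(Add(-22, Mul(3, 7)), Add(-44, -32)) = Mul(Add(-22, 21), -76) = Mul(-1, -76) = 76)
T = 24843 (T = Mul(3, Pow(Add(76, 15), 2)) = Mul(3, Pow(91, 2)) = Mul(3, 8281) = 24843)
Pow(T, -1) = Pow(24843, -1) = Rational(1, 24843)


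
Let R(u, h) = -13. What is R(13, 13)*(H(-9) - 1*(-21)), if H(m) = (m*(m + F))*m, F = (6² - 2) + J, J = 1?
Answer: -27651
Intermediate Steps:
F = 35 (F = (6² - 2) + 1 = (36 - 2) + 1 = 34 + 1 = 35)
H(m) = m²*(35 + m) (H(m) = (m*(m + 35))*m = (m*(35 + m))*m = m²*(35 + m))
R(13, 13)*(H(-9) - 1*(-21)) = -13*((-9)²*(35 - 9) - 1*(-21)) = -13*(81*26 + 21) = -13*(2106 + 21) = -13*2127 = -27651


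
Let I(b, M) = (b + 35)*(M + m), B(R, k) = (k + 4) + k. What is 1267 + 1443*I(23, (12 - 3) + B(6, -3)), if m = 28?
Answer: 2930557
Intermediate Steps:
B(R, k) = 4 + 2*k (B(R, k) = (4 + k) + k = 4 + 2*k)
I(b, M) = (28 + M)*(35 + b) (I(b, M) = (b + 35)*(M + 28) = (35 + b)*(28 + M) = (28 + M)*(35 + b))
1267 + 1443*I(23, (12 - 3) + B(6, -3)) = 1267 + 1443*(980 + 28*23 + 35*((12 - 3) + (4 + 2*(-3))) + ((12 - 3) + (4 + 2*(-3)))*23) = 1267 + 1443*(980 + 644 + 35*(9 + (4 - 6)) + (9 + (4 - 6))*23) = 1267 + 1443*(980 + 644 + 35*(9 - 2) + (9 - 2)*23) = 1267 + 1443*(980 + 644 + 35*7 + 7*23) = 1267 + 1443*(980 + 644 + 245 + 161) = 1267 + 1443*2030 = 1267 + 2929290 = 2930557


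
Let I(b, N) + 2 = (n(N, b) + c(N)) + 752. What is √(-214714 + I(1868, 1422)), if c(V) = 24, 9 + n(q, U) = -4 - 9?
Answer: I*√213962 ≈ 462.56*I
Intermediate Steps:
n(q, U) = -22 (n(q, U) = -9 + (-4 - 9) = -9 - 13 = -22)
I(b, N) = 752 (I(b, N) = -2 + ((-22 + 24) + 752) = -2 + (2 + 752) = -2 + 754 = 752)
√(-214714 + I(1868, 1422)) = √(-214714 + 752) = √(-213962) = I*√213962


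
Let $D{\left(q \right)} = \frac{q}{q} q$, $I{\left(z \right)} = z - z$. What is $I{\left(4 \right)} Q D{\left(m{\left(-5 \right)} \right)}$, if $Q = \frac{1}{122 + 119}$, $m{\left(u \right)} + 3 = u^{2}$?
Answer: $0$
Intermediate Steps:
$m{\left(u \right)} = -3 + u^{2}$
$I{\left(z \right)} = 0$
$Q = \frac{1}{241} \approx 0.0041494$
$D{\left(q \right)} = q$ ($D{\left(q \right)} = 1 q = q$)
$I{\left(4 \right)} Q D{\left(m{\left(-5 \right)} \right)} = 0 \cdot \frac{1}{241} \left(-3 + \left(-5\right)^{2}\right) = 0 \left(-3 + 25\right) = 0 \cdot 22 = 0$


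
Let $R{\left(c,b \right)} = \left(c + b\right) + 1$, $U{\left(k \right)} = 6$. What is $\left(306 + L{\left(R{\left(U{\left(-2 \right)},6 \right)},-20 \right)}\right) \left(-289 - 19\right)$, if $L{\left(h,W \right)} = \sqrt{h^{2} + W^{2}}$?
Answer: $-94248 - 308 \sqrt{569} \approx -1.016 \cdot 10^{5}$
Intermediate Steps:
$R{\left(c,b \right)} = 1 + b + c$ ($R{\left(c,b \right)} = \left(b + c\right) + 1 = 1 + b + c$)
$L{\left(h,W \right)} = \sqrt{W^{2} + h^{2}}$
$\left(306 + L{\left(R{\left(U{\left(-2 \right)},6 \right)},-20 \right)}\right) \left(-289 - 19\right) = \left(306 + \sqrt{\left(-20\right)^{2} + \left(1 + 6 + 6\right)^{2}}\right) \left(-289 - 19\right) = \left(306 + \sqrt{400 + 13^{2}}\right) \left(-308\right) = \left(306 + \sqrt{400 + 169}\right) \left(-308\right) = \left(306 + \sqrt{569}\right) \left(-308\right) = -94248 - 308 \sqrt{569}$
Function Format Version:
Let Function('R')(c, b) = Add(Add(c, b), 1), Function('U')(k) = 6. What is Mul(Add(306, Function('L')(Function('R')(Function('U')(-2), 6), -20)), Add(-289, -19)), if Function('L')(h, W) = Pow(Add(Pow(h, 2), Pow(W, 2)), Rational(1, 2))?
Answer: Add(-94248, Mul(-308, Pow(569, Rational(1, 2)))) ≈ -1.0160e+5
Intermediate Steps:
Function('R')(c, b) = Add(1, b, c) (Function('R')(c, b) = Add(Add(b, c), 1) = Add(1, b, c))
Function('L')(h, W) = Pow(Add(Pow(W, 2), Pow(h, 2)), Rational(1, 2))
Mul(Add(306, Function('L')(Function('R')(Function('U')(-2), 6), -20)), Add(-289, -19)) = Mul(Add(306, Pow(Add(Pow(-20, 2), Pow(Add(1, 6, 6), 2)), Rational(1, 2))), Add(-289, -19)) = Mul(Add(306, Pow(Add(400, Pow(13, 2)), Rational(1, 2))), -308) = Mul(Add(306, Pow(Add(400, 169), Rational(1, 2))), -308) = Mul(Add(306, Pow(569, Rational(1, 2))), -308) = Add(-94248, Mul(-308, Pow(569, Rational(1, 2))))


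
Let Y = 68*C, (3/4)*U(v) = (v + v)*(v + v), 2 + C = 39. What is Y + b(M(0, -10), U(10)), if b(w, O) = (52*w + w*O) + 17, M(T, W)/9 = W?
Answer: -50147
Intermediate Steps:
C = 37 (C = -2 + 39 = 37)
M(T, W) = 9*W
U(v) = 16*v²/3 (U(v) = 4*((v + v)*(v + v))/3 = 4*((2*v)*(2*v))/3 = 4*(4*v²)/3 = 16*v²/3)
b(w, O) = 17 + 52*w + O*w (b(w, O) = (52*w + O*w) + 17 = 17 + 52*w + O*w)
Y = 2516 (Y = 68*37 = 2516)
Y + b(M(0, -10), U(10)) = 2516 + (17 + 52*(9*(-10)) + ((16/3)*10²)*(9*(-10))) = 2516 + (17 + 52*(-90) + ((16/3)*100)*(-90)) = 2516 + (17 - 4680 + (1600/3)*(-90)) = 2516 + (17 - 4680 - 48000) = 2516 - 52663 = -50147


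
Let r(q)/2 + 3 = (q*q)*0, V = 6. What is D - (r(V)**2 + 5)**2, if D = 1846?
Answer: 165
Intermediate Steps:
r(q) = -6 (r(q) = -6 + 2*((q*q)*0) = -6 + 2*(q**2*0) = -6 + 2*0 = -6 + 0 = -6)
D - (r(V)**2 + 5)**2 = 1846 - ((-6)**2 + 5)**2 = 1846 - (36 + 5)**2 = 1846 - 1*41**2 = 1846 - 1*1681 = 1846 - 1681 = 165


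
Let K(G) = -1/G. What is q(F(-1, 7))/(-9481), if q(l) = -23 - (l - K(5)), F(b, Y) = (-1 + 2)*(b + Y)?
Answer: 146/47405 ≈ 0.0030798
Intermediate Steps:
F(b, Y) = Y + b (F(b, Y) = 1*(Y + b) = Y + b)
q(l) = -116/5 - l (q(l) = -23 - (l - (-1)/5) = -23 - (l - 1*(-⅕)) = -23 - (l + ⅕) = -23 - (⅕ + l) = -23 + (-⅕ - l) = -116/5 - l)
q(F(-1, 7))/(-9481) = (-116/5 - (7 - 1))/(-9481) = (-116/5 - 1*6)*(-1/9481) = (-116/5 - 6)*(-1/9481) = -146/5*(-1/9481) = 146/47405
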